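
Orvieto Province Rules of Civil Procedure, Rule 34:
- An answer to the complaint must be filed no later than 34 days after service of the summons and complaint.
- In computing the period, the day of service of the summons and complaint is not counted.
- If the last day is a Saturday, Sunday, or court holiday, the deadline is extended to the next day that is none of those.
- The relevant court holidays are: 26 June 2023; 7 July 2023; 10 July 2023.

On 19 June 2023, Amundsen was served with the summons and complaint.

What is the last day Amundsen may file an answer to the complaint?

July 24, 2023

34 days after 19 June 2023 is July 23, 2023.
July 23, 2023 is Sunday. The next qualifying day is July 24, 2023.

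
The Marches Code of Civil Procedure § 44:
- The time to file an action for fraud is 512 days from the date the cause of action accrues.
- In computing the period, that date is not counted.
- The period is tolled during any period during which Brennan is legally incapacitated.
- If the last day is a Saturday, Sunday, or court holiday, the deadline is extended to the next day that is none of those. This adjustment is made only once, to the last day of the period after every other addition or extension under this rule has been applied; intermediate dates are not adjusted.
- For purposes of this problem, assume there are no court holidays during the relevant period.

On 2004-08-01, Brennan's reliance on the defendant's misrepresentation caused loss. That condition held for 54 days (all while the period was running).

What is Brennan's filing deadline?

512 days after 2004-08-01 is December 26, 2005.
Tolling adds 54 days: December 26, 2005 + 54 days = February 18, 2006.
February 18, 2006 is Saturday; February 19, 2006 is Sunday. The next qualifying day is February 20, 2006.

February 20, 2006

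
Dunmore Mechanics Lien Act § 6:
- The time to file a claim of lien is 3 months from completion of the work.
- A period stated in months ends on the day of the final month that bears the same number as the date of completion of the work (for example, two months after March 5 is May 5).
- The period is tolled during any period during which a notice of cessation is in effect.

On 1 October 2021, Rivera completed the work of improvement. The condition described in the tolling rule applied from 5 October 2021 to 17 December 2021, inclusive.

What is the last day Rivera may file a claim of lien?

3 months after 1 October 2021 is January 1, 2022.
From October 5, 2021 through December 17, 2021 inclusive is 74 days; tolling adds 74 days: January 1, 2022 + 74 days = March 16, 2022.

March 16, 2022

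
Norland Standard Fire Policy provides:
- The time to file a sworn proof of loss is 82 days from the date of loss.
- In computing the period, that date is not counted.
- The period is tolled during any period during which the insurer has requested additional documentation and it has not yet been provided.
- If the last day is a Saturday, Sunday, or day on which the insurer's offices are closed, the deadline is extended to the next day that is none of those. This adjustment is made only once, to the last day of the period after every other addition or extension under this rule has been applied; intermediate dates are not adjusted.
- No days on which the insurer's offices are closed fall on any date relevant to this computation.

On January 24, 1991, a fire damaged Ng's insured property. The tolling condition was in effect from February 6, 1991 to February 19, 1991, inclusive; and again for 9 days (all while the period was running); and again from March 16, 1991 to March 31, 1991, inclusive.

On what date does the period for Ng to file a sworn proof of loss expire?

82 days after January 24, 1991 is April 16, 1991.
From February 6, 1991 through February 19, 1991 inclusive is 14 days; tolling adds 14 days: April 16, 1991 + 14 days = April 30, 1991.
Tolling adds 9 days: April 30, 1991 + 9 days = May 9, 1991.
From March 16, 1991 through March 31, 1991 inclusive is 16 days; tolling adds 16 days: May 9, 1991 + 16 days = May 25, 1991.
May 25, 1991 is Saturday; May 26, 1991 is Sunday. The next qualifying day is May 27, 1991.

May 27, 1991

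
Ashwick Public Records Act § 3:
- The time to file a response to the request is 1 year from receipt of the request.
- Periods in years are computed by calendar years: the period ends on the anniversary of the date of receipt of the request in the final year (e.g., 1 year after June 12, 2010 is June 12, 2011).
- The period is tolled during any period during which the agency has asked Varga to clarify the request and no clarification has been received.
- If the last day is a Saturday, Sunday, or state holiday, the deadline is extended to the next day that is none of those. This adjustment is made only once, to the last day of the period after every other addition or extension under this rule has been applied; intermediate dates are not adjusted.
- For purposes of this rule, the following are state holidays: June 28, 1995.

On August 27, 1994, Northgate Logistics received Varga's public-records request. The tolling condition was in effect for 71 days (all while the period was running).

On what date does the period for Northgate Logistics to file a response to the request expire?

1 year after August 27, 1994 is August 27, 1995.
Tolling adds 71 days: August 27, 1995 + 71 days = November 6, 1995.
November 6, 1995 is a Monday and not a state holiday, so no extension applies.

November 6, 1995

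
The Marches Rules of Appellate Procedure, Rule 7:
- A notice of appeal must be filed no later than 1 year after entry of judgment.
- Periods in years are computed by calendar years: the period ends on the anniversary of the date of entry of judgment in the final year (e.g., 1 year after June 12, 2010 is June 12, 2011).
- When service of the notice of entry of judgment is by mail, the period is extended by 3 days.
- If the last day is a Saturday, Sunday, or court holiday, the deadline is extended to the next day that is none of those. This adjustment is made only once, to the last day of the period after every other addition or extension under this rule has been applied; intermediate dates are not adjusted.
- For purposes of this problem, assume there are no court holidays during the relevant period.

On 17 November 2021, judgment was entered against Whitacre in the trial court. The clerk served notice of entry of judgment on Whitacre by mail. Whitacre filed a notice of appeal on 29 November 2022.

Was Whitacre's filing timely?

No

1 year after 17 November 2021 is November 17, 2022.
Service was by mail, adding 3 days: November 17, 2022 + 3 days = November 20, 2022.
November 20, 2022 is Sunday. The next qualifying day is November 21, 2022.
The deadline is November 21, 2022; the filing on November 29, 2022 is after that date.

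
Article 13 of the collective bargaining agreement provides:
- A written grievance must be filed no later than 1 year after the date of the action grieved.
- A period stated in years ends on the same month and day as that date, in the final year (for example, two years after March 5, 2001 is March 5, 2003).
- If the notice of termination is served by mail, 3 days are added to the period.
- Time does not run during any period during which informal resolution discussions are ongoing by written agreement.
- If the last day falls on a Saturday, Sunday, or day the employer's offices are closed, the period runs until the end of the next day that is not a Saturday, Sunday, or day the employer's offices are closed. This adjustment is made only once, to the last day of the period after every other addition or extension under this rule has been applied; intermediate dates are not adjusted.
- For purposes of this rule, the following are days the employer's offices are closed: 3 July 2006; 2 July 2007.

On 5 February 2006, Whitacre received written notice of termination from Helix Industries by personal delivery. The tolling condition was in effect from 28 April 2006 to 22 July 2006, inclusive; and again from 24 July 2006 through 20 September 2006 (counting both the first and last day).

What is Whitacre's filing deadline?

1 year after 5 February 2006 is February 5, 2007.
Service was not by mail, so no mail extension applies.
From April 28, 2006 through July 22, 2006 inclusive is 86 days; tolling adds 86 days: February 5, 2007 + 86 days = May 2, 2007.
From July 24, 2006 through September 20, 2006 inclusive is 59 days; tolling adds 59 days: May 2, 2007 + 59 days = June 30, 2007.
June 30, 2007 is Saturday; July 1, 2007 is Sunday; July 2, 2007 is a listed holiday. The next qualifying day is July 3, 2007.

July 3, 2007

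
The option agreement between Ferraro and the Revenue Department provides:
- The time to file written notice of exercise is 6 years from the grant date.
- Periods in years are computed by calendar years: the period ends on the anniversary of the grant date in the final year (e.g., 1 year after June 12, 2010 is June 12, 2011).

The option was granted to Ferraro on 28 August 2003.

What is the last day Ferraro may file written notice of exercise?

6 years after 28 August 2003 is August 28, 2009.

August 28, 2009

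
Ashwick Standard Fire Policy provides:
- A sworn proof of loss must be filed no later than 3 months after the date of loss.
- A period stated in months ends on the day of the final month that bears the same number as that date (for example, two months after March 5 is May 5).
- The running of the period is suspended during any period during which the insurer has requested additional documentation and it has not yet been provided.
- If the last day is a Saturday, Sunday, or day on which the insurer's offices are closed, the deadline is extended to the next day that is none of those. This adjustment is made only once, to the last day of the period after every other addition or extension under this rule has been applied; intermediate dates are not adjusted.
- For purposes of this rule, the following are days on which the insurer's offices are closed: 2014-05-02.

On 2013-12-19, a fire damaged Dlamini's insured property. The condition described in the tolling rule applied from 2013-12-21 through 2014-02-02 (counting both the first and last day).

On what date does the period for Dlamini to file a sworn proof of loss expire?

May 5, 2014

3 months after 2013-12-19 is March 19, 2014.
From December 21, 2013 through February 2, 2014 inclusive is 44 days; tolling adds 44 days: March 19, 2014 + 44 days = May 2, 2014.
May 2, 2014 is a listed holiday; May 3, 2014 is Saturday; May 4, 2014 is Sunday. The next qualifying day is May 5, 2014.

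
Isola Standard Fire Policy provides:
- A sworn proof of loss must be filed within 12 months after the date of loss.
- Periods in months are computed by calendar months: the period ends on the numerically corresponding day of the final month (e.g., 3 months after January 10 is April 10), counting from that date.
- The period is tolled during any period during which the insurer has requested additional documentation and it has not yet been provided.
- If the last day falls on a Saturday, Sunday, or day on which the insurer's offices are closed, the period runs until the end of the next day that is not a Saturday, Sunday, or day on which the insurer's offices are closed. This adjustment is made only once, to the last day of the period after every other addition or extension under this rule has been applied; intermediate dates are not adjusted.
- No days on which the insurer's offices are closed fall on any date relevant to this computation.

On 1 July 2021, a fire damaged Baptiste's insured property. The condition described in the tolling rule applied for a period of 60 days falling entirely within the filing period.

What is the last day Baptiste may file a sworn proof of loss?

12 months after 1 July 2021 is July 1, 2022.
Tolling adds 60 days: July 1, 2022 + 60 days = August 30, 2022.
August 30, 2022 is a Tuesday and not a day on which the insurer's offices are closed, so no extension applies.

August 30, 2022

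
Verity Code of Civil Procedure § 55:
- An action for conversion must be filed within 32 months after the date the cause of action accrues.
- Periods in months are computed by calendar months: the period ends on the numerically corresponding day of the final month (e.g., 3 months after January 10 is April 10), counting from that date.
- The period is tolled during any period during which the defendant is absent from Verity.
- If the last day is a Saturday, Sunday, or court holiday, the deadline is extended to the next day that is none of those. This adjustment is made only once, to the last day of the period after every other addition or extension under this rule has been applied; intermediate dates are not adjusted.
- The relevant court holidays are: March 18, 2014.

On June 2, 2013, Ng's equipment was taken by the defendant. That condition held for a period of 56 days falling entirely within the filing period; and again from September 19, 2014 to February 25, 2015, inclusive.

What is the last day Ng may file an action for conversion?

September 5, 2016

32 months after June 2, 2013 is February 2, 2016.
Tolling adds 56 days: February 2, 2016 + 56 days = March 29, 2016.
From September 19, 2014 through February 25, 2015 inclusive is 160 days; tolling adds 160 days: March 29, 2016 + 160 days = September 5, 2016.
September 5, 2016 is a Monday and not a court holiday, so no extension applies.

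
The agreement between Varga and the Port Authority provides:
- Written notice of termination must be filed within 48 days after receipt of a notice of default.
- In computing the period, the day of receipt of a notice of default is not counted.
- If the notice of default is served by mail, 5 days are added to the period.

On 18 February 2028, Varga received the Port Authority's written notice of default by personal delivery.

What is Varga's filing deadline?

April 6, 2028

48 days after 18 February 2028 is April 6, 2028.
Service was not by mail, so no mail extension applies.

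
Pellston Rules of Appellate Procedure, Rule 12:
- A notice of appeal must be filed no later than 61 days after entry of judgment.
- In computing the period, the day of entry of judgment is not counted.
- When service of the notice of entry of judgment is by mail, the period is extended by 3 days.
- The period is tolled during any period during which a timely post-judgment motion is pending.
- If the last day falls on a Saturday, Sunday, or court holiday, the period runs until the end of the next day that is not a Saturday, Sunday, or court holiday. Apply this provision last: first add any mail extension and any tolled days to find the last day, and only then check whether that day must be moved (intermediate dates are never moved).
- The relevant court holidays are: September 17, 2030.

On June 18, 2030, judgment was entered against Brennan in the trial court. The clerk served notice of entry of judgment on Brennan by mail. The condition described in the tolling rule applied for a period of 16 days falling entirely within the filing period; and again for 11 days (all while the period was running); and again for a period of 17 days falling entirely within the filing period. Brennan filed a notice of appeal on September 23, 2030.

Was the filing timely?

61 days after June 18, 2030 is August 18, 2030.
Service was by mail, adding 3 days: August 18, 2030 + 3 days = August 21, 2030.
Tolling adds 16 days: August 21, 2030 + 16 days = September 6, 2030.
Tolling adds 11 days: September 6, 2030 + 11 days = September 17, 2030.
Tolling adds 17 days: September 17, 2030 + 17 days = October 4, 2030.
October 4, 2030 is a Friday and not a court holiday, so no extension applies.
The deadline is October 4, 2030; the filing on September 23, 2030 is on or before that date.

Yes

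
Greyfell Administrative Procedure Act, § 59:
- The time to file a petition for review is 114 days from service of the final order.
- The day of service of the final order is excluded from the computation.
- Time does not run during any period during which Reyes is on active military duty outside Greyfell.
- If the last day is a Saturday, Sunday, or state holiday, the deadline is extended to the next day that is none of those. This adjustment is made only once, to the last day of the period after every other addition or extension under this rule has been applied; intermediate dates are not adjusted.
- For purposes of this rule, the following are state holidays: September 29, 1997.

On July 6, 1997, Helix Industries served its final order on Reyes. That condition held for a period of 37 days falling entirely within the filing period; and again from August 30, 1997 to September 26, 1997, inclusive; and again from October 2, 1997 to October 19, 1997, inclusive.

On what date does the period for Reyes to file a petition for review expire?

January 19, 1998

114 days after July 6, 1997 is October 28, 1997.
Tolling adds 37 days: October 28, 1997 + 37 days = December 4, 1997.
From August 30, 1997 through September 26, 1997 inclusive is 28 days; tolling adds 28 days: December 4, 1997 + 28 days = January 1, 1998.
From October 2, 1997 through October 19, 1997 inclusive is 18 days; tolling adds 18 days: January 1, 1998 + 18 days = January 19, 1998.
January 19, 1998 is a Monday and not a state holiday, so no extension applies.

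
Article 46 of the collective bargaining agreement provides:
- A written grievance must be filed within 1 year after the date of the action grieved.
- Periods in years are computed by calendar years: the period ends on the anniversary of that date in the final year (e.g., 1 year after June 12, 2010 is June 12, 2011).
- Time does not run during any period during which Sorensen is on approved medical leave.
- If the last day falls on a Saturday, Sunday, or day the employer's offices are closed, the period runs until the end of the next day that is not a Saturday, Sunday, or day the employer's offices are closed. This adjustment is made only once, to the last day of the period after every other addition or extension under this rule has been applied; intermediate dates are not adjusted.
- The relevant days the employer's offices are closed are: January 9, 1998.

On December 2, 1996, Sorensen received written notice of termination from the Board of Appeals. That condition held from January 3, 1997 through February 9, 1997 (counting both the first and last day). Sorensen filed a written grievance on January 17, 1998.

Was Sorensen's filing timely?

No

1 year after December 2, 1996 is December 2, 1997.
From January 3, 1997 through February 9, 1997 inclusive is 38 days; tolling adds 38 days: December 2, 1997 + 38 days = January 9, 1998.
January 9, 1998 is a listed holiday; January 10, 1998 is Saturday; January 11, 1998 is Sunday. The next qualifying day is January 12, 1998.
The deadline is January 12, 1998; the filing on January 17, 1998 is after that date.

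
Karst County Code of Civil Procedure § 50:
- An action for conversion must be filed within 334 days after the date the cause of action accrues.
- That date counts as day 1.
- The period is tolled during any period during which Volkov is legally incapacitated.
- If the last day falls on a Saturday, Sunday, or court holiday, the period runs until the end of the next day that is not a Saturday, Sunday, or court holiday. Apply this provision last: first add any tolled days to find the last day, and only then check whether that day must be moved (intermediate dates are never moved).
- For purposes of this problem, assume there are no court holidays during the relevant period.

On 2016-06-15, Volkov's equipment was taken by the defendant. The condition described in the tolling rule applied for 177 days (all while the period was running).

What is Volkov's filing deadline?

November 7, 2017

Counting 2016-06-15 as day 1, day 334 is May 14, 2017.
Tolling adds 177 days: May 14, 2017 + 177 days = November 7, 2017.
November 7, 2017 is a Tuesday and not a court holiday, so no extension applies.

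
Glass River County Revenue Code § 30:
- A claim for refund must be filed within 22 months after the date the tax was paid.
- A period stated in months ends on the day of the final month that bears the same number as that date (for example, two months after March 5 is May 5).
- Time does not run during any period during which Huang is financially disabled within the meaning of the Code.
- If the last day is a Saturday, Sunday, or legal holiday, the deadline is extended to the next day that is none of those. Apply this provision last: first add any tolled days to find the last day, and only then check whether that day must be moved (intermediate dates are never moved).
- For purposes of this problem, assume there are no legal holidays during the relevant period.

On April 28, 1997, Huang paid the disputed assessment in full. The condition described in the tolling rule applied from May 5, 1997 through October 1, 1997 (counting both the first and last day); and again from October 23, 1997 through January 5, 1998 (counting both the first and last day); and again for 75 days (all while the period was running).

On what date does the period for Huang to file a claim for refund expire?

December 27, 1999

22 months after April 28, 1997 is February 28, 1999.
From May 5, 1997 through October 1, 1997 inclusive is 150 days; tolling adds 150 days: February 28, 1999 + 150 days = July 28, 1999.
From October 23, 1997 through January 5, 1998 inclusive is 75 days; tolling adds 75 days: July 28, 1999 + 75 days = October 11, 1999.
Tolling adds 75 days: October 11, 1999 + 75 days = December 25, 1999.
December 25, 1999 is Saturday; December 26, 1999 is Sunday. The next qualifying day is December 27, 1999.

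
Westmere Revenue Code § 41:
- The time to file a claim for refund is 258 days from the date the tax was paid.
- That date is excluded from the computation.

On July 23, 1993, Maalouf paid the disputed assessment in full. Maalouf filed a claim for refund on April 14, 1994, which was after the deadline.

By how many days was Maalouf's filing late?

258 days after July 23, 1993 is April 7, 1994.
The deadline is April 7, 1994; from April 7, 1994 to April 14, 1994 is 7 days.

7 days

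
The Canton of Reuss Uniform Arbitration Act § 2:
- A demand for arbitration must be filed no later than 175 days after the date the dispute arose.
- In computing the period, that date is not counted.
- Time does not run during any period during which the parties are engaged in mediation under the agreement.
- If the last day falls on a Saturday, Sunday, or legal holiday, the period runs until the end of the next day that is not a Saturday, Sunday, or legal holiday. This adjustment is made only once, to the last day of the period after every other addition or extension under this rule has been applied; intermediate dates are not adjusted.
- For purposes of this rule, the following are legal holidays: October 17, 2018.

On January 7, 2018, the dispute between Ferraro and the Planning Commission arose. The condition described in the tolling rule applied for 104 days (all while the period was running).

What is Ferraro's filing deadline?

175 days after January 7, 2018 is July 1, 2018.
Tolling adds 104 days: July 1, 2018 + 104 days = October 13, 2018.
October 13, 2018 is Saturday; October 14, 2018 is Sunday. The next qualifying day is October 15, 2018.

October 15, 2018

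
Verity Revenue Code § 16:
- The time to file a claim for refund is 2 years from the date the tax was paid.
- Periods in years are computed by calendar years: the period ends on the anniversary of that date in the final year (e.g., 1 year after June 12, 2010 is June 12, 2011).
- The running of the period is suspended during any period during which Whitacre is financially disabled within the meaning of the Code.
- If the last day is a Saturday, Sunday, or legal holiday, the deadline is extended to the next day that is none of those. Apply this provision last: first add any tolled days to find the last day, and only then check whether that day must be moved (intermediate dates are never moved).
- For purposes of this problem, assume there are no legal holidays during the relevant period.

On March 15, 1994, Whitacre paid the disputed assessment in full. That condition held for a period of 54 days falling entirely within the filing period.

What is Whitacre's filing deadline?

2 years after March 15, 1994 is March 15, 1996.
Tolling adds 54 days: March 15, 1996 + 54 days = May 8, 1996.
May 8, 1996 is a Wednesday and not a legal holiday, so no extension applies.

May 8, 1996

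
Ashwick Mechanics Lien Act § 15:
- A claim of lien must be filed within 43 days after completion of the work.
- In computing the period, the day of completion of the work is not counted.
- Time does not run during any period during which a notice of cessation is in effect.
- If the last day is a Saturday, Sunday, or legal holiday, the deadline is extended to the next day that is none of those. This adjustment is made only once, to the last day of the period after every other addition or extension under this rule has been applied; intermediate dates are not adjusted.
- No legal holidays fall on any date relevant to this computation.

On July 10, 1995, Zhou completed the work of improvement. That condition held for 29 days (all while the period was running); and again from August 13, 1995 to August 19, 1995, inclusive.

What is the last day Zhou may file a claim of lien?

43 days after July 10, 1995 is August 22, 1995.
Tolling adds 29 days: August 22, 1995 + 29 days = September 20, 1995.
From August 13, 1995 through August 19, 1995 inclusive is 7 days; tolling adds 7 days: September 20, 1995 + 7 days = September 27, 1995.
September 27, 1995 is a Wednesday and not a legal holiday, so no extension applies.

September 27, 1995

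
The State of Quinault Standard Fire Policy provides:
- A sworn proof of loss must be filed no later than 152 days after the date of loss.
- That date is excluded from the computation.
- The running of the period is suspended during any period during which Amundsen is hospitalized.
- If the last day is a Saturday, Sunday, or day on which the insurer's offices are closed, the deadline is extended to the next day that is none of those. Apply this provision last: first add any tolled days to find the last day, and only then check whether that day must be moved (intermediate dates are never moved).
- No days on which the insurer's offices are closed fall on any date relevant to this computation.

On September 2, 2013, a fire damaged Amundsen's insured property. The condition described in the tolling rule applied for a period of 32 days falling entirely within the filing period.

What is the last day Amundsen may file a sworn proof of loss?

March 5, 2014

152 days after September 2, 2013 is February 1, 2014.
Tolling adds 32 days: February 1, 2014 + 32 days = March 5, 2014.
March 5, 2014 is a Wednesday and not a day on which the insurer's offices are closed, so no extension applies.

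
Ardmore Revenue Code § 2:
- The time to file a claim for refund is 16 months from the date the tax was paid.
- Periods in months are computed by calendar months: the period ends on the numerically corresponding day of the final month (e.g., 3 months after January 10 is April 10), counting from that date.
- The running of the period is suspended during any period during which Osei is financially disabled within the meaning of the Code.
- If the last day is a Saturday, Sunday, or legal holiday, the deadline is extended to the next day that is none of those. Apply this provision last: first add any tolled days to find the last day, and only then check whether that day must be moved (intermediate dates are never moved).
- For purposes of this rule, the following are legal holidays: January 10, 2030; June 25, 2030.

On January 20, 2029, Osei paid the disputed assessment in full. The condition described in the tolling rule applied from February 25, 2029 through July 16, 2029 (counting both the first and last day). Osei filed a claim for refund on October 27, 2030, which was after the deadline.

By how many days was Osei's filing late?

16 months after January 20, 2029 is May 20, 2030.
From February 25, 2029 through July 16, 2029 inclusive is 142 days; tolling adds 142 days: May 20, 2030 + 142 days = October 9, 2030.
October 9, 2030 is a Wednesday and not a legal holiday, so no extension applies.
The deadline is October 9, 2030; from October 9, 2030 to October 27, 2030 is 18 days.

18 days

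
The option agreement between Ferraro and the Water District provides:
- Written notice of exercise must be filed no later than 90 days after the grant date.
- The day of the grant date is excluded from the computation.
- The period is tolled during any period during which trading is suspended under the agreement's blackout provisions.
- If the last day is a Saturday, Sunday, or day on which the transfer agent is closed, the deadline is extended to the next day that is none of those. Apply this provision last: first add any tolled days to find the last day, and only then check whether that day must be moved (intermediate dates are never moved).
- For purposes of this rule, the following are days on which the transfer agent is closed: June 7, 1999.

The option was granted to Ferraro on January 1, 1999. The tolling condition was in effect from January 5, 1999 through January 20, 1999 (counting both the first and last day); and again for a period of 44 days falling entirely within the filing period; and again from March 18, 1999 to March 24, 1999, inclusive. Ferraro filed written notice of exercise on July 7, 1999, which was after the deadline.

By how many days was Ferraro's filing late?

29 days

90 days after January 1, 1999 is April 1, 1999.
From January 5, 1999 through January 20, 1999 inclusive is 16 days; tolling adds 16 days: April 1, 1999 + 16 days = April 17, 1999.
Tolling adds 44 days: April 17, 1999 + 44 days = May 31, 1999.
From March 18, 1999 through March 24, 1999 inclusive is 7 days; tolling adds 7 days: May 31, 1999 + 7 days = June 7, 1999.
June 7, 1999 is a listed holiday. The next qualifying day is June 8, 1999.
The deadline is June 8, 1999; from June 8, 1999 to July 7, 1999 is 29 days.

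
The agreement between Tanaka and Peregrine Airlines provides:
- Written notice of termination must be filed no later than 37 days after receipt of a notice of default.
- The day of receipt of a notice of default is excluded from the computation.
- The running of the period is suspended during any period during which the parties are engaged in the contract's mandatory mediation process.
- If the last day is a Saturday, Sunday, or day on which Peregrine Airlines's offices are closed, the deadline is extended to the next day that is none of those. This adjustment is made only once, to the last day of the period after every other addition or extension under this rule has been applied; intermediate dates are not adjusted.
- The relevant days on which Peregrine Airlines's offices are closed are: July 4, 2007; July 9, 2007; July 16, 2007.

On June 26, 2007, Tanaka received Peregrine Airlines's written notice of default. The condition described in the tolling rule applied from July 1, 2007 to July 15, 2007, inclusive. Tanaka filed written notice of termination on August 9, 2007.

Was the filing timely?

37 days after June 26, 2007 is August 2, 2007.
From July 1, 2007 through July 15, 2007 inclusive is 15 days; tolling adds 15 days: August 2, 2007 + 15 days = August 17, 2007.
August 17, 2007 is a Friday and not a day on which Peregrine Airlines's offices are closed, so no extension applies.
The deadline is August 17, 2007; the filing on August 9, 2007 is on or before that date.

Yes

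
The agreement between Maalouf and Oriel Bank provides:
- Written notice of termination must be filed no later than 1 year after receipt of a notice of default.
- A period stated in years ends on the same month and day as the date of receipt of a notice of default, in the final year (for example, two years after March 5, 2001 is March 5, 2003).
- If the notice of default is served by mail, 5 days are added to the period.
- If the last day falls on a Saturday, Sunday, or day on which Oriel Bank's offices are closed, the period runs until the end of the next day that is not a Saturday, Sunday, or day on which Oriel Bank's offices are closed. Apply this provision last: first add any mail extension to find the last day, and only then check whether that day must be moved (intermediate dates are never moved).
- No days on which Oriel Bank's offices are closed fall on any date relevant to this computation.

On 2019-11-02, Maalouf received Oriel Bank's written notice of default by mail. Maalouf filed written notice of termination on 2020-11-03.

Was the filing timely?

1 year after 2019-11-02 is November 2, 2020.
Service was by mail, adding 5 days: November 2, 2020 + 5 days = November 7, 2020.
November 7, 2020 is Saturday; November 8, 2020 is Sunday. The next qualifying day is November 9, 2020.
The deadline is November 9, 2020; the filing on November 3, 2020 is on or before that date.

Yes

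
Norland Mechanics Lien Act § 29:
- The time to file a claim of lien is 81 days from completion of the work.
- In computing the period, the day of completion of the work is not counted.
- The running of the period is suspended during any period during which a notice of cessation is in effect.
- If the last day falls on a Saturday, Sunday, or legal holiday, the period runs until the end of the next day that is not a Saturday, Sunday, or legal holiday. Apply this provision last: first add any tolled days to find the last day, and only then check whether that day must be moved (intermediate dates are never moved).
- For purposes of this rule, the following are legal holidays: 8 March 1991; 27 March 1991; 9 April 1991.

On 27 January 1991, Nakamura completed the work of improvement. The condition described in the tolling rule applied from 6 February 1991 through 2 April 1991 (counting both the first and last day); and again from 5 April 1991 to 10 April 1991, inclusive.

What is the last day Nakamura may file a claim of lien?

81 days after 27 January 1991 is April 18, 1991.
From February 6, 1991 through April 2, 1991 inclusive is 56 days; tolling adds 56 days: April 18, 1991 + 56 days = June 13, 1991.
From April 5, 1991 through April 10, 1991 inclusive is 6 days; tolling adds 6 days: June 13, 1991 + 6 days = June 19, 1991.
June 19, 1991 is a Wednesday and not a legal holiday, so no extension applies.

June 19, 1991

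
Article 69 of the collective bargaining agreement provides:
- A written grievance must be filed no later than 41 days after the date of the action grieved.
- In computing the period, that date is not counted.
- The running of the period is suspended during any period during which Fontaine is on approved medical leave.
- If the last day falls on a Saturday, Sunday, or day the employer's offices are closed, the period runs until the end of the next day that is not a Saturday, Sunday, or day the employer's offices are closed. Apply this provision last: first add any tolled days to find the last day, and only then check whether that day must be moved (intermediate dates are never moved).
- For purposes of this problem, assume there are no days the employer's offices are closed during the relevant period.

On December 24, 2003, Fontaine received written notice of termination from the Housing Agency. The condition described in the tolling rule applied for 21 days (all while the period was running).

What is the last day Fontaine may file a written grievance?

February 24, 2004

41 days after December 24, 2003 is February 3, 2004.
Tolling adds 21 days: February 3, 2004 + 21 days = February 24, 2004.
February 24, 2004 is a Tuesday and not a day the employer's offices are closed, so no extension applies.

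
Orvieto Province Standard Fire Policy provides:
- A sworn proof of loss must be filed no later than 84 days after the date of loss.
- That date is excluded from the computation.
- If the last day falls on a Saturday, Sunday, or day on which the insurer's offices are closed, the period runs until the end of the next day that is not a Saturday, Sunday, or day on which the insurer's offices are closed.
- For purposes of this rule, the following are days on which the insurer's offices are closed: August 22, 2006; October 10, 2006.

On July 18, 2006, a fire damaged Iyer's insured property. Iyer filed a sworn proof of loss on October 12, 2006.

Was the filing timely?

No

84 days after July 18, 2006 is October 10, 2006.
October 10, 2006 is a listed holiday. The next qualifying day is October 11, 2006.
The deadline is October 11, 2006; the filing on October 12, 2006 is after that date.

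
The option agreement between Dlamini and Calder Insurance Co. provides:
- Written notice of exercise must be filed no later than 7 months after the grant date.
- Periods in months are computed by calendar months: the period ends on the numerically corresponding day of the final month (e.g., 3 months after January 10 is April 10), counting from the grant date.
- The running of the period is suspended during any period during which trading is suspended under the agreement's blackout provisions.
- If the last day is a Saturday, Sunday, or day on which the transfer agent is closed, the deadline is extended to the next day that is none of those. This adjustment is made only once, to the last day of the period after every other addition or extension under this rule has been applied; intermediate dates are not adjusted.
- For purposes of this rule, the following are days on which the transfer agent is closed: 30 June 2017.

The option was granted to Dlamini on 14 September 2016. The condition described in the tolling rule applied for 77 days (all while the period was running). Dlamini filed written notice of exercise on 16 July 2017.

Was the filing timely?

No

7 months after 14 September 2016 is April 14, 2017.
Tolling adds 77 days: April 14, 2017 + 77 days = June 30, 2017.
June 30, 2017 is a listed holiday; July 1, 2017 is Saturday; July 2, 2017 is Sunday. The next qualifying day is July 3, 2017.
The deadline is July 3, 2017; the filing on July 16, 2017 is after that date.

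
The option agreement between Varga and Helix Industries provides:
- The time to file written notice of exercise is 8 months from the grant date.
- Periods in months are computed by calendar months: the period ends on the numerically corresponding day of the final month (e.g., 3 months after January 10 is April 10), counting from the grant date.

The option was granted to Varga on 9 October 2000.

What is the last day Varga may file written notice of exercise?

8 months after 9 October 2000 is June 9, 2001.

June 9, 2001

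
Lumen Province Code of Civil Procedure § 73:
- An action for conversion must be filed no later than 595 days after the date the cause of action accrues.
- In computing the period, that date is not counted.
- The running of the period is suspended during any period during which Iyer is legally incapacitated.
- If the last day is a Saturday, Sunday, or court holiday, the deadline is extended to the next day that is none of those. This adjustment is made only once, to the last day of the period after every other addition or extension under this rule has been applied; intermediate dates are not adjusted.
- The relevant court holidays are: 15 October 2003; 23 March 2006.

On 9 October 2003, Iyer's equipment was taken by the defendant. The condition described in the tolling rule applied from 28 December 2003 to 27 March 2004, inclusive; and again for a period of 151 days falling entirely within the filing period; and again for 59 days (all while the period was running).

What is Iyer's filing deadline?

March 24, 2006

595 days after 9 October 2003 is May 26, 2005.
From December 28, 2003 through March 27, 2004 inclusive is 91 days; tolling adds 91 days: May 26, 2005 + 91 days = August 25, 2005.
Tolling adds 151 days: August 25, 2005 + 151 days = January 23, 2006.
Tolling adds 59 days: January 23, 2006 + 59 days = March 23, 2006.
March 23, 2006 is a listed holiday. The next qualifying day is March 24, 2006.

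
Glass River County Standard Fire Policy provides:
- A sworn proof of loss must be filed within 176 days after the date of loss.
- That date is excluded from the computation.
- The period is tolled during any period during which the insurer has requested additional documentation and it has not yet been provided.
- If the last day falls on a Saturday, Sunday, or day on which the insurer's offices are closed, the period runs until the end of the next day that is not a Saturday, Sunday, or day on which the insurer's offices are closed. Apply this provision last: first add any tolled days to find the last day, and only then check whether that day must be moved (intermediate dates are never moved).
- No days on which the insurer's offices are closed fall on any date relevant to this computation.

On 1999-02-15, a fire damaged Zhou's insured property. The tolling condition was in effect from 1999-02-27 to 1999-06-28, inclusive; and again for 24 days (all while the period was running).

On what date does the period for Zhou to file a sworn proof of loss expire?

176 days after 1999-02-15 is August 10, 1999.
From February 27, 1999 through June 28, 1999 inclusive is 122 days; tolling adds 122 days: August 10, 1999 + 122 days = December 10, 1999.
Tolling adds 24 days: December 10, 1999 + 24 days = January 3, 2000.
January 3, 2000 is a Monday and not a day on which the insurer's offices are closed, so no extension applies.

January 3, 2000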